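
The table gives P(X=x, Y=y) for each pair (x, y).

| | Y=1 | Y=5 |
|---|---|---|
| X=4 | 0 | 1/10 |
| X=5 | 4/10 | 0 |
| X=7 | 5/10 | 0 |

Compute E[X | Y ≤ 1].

P(Y ≤ 1) = 9/10.
Σ X·P over the event = 5·(4/10) + 7·(5/10) = 11/2.
E[X | Y ≤ 1] = (11/2) / (9/10) = 55/9.

55/9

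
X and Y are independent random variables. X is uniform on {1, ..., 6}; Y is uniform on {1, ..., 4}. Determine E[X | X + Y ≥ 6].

P(X + Y ≥ 6) = 7/12.
Summing X·P(x,y) over outcomes with X + Y ≥ 6 gives 8/3.
E[X | X + Y ≥ 6] = (8/3) / (7/12) = 32/7.

32/7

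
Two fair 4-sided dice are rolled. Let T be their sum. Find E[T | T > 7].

P(T > 7) = 1/16.
Σ over the event: 8·1/16 = 1/2.
E[T | T > 7] = (1/2) / (1/16) = 8.

8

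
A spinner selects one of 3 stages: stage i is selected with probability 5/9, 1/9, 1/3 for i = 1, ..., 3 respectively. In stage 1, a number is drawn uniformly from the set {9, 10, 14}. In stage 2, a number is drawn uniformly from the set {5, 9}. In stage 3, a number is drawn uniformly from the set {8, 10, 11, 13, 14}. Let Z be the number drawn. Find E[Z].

478/45

E[Z | stage 1] = (9+10+14)/3 = 11.
E[Z | stage 2] = (5+9)/2 = 7.
E[Z | stage 3] = (8+10+11+13+14)/5 = 56/5.
By the law of total expectation,
E[Z] = (5/9)·(11) + (1/9)·(7) + (1/3)·(56/5) = 478/45.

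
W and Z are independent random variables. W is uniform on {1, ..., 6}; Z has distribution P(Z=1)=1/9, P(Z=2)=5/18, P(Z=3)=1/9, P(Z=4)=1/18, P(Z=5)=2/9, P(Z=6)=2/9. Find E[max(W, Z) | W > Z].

P(W > Z) = 7/18.
Summing max(W,Z)·P(x,y) over outcomes with W > Z gives 65/36.
E[max(W, Z) | W > Z] = (65/36) / (7/18) = 65/14.

65/14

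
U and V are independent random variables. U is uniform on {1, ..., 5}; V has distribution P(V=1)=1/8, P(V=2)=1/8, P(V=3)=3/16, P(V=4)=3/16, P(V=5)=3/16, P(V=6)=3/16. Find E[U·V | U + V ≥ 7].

P(U + V ≥ 7) = 11/20.
Summing UV·P(x,y) over outcomes with U + V ≥ 7 gives 145/16.
E[U·V | U + V ≥ 7] = (145/16) / (11/20) = 725/44.

725/44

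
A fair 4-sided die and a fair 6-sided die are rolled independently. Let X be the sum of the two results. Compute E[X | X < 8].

46/9

P(X < 8) = 3/4.
Σ over the event: 2·1/24 + 3·1/12 + 4·1/8 + 5·1/6 + 6·1/6 + 7·1/6 = 23/6.
E[X | X < 8] = (23/6) / (3/4) = 46/9.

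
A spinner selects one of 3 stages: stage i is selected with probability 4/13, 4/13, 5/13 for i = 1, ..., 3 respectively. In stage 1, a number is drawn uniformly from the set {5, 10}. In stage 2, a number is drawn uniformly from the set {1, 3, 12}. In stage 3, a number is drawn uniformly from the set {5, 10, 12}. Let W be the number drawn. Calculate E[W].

289/39

E[W | stage 1] = (5+10)/2 = 15/2.
E[W | stage 2] = (1+3+12)/3 = 16/3.
E[W | stage 3] = (5+10+12)/3 = 9.
By the law of total expectation,
E[W] = (4/13)·(15/2) + (4/13)·(16/3) + (5/13)·(9) = 289/39.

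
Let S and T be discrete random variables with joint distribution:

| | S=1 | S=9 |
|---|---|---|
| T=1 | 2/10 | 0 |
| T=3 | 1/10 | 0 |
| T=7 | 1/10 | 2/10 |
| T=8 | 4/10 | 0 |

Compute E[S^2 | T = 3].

P(T = 3) = 1/10.
Σ S^2·P over the event = 1·(1/10) = 1/10.
E[S^2 | T = 3] = (1/10) / (1/10) = 1.

1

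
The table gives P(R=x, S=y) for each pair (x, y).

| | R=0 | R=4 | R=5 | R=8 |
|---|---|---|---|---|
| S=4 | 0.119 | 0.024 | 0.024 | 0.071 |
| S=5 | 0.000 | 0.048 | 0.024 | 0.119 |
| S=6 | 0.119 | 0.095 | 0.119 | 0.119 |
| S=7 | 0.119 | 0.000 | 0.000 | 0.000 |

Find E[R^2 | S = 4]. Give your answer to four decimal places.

P(S = 4) = 0.238.
Summing R^2·P(R=x,S=y) over the conditioning event gives 5.528.
E[R^2 | S = 4] = (5.528) / (0.238) = 23.2269.

23.2269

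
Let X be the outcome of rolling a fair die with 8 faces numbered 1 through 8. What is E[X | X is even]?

5

Given X is even, X is equally likely to be any of {2, 4, 6, 8}.
E[X | X is even] = (2 + 4 + 6 + 8) / 4 = 5.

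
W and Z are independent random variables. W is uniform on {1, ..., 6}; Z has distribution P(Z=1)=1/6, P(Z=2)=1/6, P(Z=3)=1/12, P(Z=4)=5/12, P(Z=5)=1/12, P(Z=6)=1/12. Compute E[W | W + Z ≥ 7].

P(W + Z ≥ 7) = 5/9.
Summing W·P(x,y) over outcomes with W + Z ≥ 7 gives 5/2.
E[W | W + Z ≥ 7] = (5/2) / (5/9) = 9/2.

9/2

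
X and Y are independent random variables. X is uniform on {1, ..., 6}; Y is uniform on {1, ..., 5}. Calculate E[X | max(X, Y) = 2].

5/3

Outcomes with max(X, Y) = 2: (1,2), (2,1), (2,2), each with probability 1/30.
E[X | max(X, Y) = 2] = (1 + 2 + 2) / 3 = 5/3.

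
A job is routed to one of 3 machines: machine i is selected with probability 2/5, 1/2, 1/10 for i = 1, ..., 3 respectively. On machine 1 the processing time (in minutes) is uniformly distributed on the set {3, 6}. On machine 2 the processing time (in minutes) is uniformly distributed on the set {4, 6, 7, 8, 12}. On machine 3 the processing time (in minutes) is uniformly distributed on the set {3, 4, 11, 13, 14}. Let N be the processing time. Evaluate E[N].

32/5

E[N | machine 1] = (3+6)/2 = 9/2.
E[N | machine 2] = (4+6+7+8+12)/5 = 37/5.
E[N | machine 3] = (3+4+11+13+14)/5 = 9.
E[N] = (2/5)·(9/2) + (1/2)·(37/5) + (1/10)·(9) = 32/5.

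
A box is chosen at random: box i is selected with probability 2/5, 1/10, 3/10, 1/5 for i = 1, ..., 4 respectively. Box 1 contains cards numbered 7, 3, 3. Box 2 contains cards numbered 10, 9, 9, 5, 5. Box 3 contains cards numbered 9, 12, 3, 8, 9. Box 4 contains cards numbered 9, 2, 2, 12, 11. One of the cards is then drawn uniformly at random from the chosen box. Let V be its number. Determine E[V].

959/150

E[V | box 1] = (7+3+3)/3 = 13/3.
E[V | box 2] = (10+9+9+5+5)/5 = 38/5.
E[V | box 3] = (9+12+3+8+9)/5 = 41/5.
E[V | box 4] = (9+2+2+12+11)/5 = 36/5.
By the law of total expectation,
E[V] = (2/5)·(13/3) + (1/10)·(38/5) + (3/10)·(41/5) + (1/5)·(36/5) = 959/150.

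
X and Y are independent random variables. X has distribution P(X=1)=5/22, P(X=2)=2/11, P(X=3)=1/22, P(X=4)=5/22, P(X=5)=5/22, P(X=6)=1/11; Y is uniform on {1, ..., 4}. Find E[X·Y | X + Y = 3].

P(X + Y = 3) = 9/88.
Summing XY·P(x,y) over outcomes with X + Y = 3 gives 9/44.
E[X·Y | X + Y = 3] = (9/44) / (9/88) = 2.

2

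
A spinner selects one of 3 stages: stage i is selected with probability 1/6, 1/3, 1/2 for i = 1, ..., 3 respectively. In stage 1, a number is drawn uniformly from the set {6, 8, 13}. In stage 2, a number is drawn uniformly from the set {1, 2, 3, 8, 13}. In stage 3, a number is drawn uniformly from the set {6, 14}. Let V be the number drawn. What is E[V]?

E[V | stage 1] = (6+8+13)/3 = 9.
E[V | stage 2] = (1+2+3+8+13)/5 = 27/5.
E[V | stage 3] = (6+14)/2 = 10.
By the law of total expectation,
E[V] = (1/6)·(9) + (1/3)·(27/5) + (1/2)·(10) = 83/10.

83/10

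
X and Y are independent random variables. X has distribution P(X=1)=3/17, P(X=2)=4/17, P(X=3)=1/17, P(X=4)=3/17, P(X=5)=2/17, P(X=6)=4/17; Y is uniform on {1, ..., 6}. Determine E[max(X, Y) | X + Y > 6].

11/2

P(X + Y > 6) = 10/17.
Summing max(X,Y)·P(x,y) over outcomes with X + Y > 6 gives 55/17.
E[max(X, Y) | X + Y > 6] = (55/17) / (10/17) = 11/2.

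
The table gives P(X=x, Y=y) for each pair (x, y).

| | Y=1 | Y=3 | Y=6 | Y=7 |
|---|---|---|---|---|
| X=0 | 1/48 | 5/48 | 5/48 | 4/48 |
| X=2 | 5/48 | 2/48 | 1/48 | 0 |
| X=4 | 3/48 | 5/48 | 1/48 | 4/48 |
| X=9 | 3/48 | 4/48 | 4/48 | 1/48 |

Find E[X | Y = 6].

P(Y = 6) = 11/48.
Σ X·P over the event = 0·(5/48) + 2·(1/48) + 4·(1/48) + 9·(4/48) = 7/8.
E[X | Y = 6] = (7/8) / (11/48) = 42/11.

42/11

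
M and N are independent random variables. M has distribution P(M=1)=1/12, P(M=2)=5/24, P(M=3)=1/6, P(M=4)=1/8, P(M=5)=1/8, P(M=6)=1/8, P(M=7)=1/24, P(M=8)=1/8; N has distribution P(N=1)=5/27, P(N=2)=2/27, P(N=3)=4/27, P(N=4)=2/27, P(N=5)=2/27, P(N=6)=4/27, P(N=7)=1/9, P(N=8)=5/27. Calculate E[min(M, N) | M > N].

643/255

P(M > N) = 85/216.
Summing min(M,N)·P(x,y) over outcomes with M > N gives 643/648.
E[min(M, N) | M > N] = (643/648) / (85/216) = 643/255.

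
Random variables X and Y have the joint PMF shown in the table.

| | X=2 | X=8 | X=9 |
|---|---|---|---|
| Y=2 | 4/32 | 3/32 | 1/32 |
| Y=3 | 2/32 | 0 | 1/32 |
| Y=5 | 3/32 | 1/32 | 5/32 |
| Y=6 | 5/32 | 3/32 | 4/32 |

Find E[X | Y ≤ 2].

P(Y ≤ 2) = 1/4.
Σ X·P over the event = 2·(4/32) + 8·(3/32) + 9·(1/32) = 41/32.
E[X | Y ≤ 2] = (41/32) / (1/4) = 41/8.

41/8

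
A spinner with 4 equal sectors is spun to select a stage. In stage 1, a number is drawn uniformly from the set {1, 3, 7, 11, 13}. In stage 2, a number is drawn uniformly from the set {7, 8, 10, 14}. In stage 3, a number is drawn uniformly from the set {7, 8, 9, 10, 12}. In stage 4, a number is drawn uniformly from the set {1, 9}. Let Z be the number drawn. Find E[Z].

619/80

E[Z | stage 1] = (1+3+7+11+13)/5 = 7.
E[Z | stage 2] = (7+8+10+14)/4 = 39/4.
E[Z | stage 3] = (7+8+9+10+12)/5 = 46/5.
E[Z | stage 4] = (1+9)/2 = 5.
By the law of total expectation,
E[Z] = (1/4)·(7) + (1/4)·(39/4) + (1/4)·(46/5) + (1/4)·(5) = 619/80.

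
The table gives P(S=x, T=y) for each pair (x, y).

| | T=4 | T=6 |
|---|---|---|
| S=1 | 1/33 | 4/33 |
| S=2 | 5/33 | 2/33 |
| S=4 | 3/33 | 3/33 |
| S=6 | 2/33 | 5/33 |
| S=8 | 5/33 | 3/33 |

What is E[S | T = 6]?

74/17

P(T = 6) = 17/33.
Σ S·P over the event = 1·(4/33) + 2·(2/33) + 4·(3/33) + 6·(5/33) + 8·(3/33) = 74/33.
E[S | T = 6] = (74/33) / (17/33) = 74/17.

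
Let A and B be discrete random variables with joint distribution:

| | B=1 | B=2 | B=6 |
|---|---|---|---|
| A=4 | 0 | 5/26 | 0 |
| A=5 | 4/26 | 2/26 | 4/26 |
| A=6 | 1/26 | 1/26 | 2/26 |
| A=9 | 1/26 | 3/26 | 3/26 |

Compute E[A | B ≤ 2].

P(B ≤ 2) = 17/26.
Σ A·P over the event = 4·(5/26) + 5·(4/26) + 5·(2/26) + 6·(1/26) + 6·(1/26) + 9·(1/26) + 9·(3/26) = 49/13.
E[A | B ≤ 2] = (49/13) / (17/26) = 98/17.

98/17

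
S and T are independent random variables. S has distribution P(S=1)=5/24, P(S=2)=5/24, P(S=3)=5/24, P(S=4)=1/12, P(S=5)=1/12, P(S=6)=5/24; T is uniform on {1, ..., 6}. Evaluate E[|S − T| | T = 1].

P(T = 1) = 1/6.
Summing |S−T|·P(x,y) over outcomes with T = 1 gives 3/8.
E[|S − T| | T = 1] = (3/8) / (1/6) = 9/4.

9/4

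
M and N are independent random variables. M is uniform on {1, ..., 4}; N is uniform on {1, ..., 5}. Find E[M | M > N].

10/3

Outcomes with M > N: (2,1), (3,1), (3,2), (4,1), (4,2), (4,3), each with probability 1/20.
E[M | M > N] = (2 + 3 + 3 + 4 + 4 + 4) / 6 = 10/3.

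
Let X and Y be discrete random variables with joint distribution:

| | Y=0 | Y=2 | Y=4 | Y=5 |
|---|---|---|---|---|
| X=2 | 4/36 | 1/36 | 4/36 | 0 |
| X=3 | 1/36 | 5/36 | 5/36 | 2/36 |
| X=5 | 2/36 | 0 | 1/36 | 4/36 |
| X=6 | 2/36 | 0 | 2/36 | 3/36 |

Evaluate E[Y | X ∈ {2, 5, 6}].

P(X ∈ {2, 5, 6}) = 23/36.
Summing Y·P(X=x,Y=y) over the conditioning event gives 65/36.
E[Y | X ∈ {2, 5, 6}] = (65/36) / (23/36) = 65/23.

65/23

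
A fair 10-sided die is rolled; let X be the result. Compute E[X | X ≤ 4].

5/2

Given X ≤ 4, X is equally likely to be any of {1, 2, 3, 4}.
E[X | X ≤ 4] = (1 + 2 + 3 + 4) / 4 = 5/2.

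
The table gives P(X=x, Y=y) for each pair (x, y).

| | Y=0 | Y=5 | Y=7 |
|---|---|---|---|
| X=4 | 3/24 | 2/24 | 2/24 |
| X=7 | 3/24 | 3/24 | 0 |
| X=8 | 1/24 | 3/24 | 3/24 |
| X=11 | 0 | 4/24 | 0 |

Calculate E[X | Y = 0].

41/7

P(Y = 0) = 7/24.
Σ X·P over the event = 4·(3/24) + 7·(3/24) + 8·(1/24) = 41/24.
E[X | Y = 0] = (41/24) / (7/24) = 41/7.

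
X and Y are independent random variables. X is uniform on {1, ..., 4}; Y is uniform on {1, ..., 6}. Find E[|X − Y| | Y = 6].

7/2

Outcomes with Y = 6: (1,6), (2,6), (3,6), (4,6), each with probability 1/24.
E[|X − Y| | Y = 6] = (5 + 4 + 3 + 2) / 4 = 7/2.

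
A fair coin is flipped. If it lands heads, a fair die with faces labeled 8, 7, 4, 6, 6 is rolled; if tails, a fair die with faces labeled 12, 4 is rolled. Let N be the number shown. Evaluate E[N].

71/10

E[N | heads] = (8+7+4+6+6)/5 = 31/5.
E[N | tails] = (12+4)/2 = 8.
By the law of total expectation,
E[N] = (1/2)·(31/5) + (1/2)·(8) = 71/10.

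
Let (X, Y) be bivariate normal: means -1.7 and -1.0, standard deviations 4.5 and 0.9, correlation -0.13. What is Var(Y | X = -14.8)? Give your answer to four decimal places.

For a bivariate normal, Var(Y | X=x) = σ_Y²(1 − ρ²).
Var(Y | X=-14.8) = (0.9)²·(1 − (-0.13)²) = 0.81·0.9831 = 0.7963.

0.7963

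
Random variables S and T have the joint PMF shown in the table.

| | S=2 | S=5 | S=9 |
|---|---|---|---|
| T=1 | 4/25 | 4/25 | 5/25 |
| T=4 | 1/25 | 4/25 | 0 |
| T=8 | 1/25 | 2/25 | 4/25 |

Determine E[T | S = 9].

37/9

P(S = 9) = 9/25.
Σ T·P over the event = 1·(5/25) + 8·(4/25) = 37/25.
E[T | S = 9] = (37/25) / (9/25) = 37/9.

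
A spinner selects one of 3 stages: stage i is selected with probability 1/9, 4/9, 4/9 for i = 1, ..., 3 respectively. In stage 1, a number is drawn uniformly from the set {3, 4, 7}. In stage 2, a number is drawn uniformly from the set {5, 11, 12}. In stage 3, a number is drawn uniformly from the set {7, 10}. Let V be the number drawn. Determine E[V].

76/9

E[V | stage 1] = (3+4+7)/3 = 14/3.
E[V | stage 2] = (5+11+12)/3 = 28/3.
E[V | stage 3] = (7+10)/2 = 17/2.
By the law of total expectation,
E[V] = (1/9)·(14/3) + (4/9)·(28/3) + (4/9)·(17/2) = 76/9.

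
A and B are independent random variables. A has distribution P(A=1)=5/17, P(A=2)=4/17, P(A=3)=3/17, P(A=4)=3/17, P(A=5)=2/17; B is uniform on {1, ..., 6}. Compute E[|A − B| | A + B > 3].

P(A + B > 3) = 44/51.
Summing |A−B|·P(x,y) over outcomes with A + B > 3 gives 31/17.
E[|A − B| | A + B > 3] = (31/17) / (44/51) = 93/44.

93/44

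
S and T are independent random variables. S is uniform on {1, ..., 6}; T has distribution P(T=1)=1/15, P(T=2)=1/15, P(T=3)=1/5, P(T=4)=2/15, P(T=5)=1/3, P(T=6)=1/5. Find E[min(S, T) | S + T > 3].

86/29

P(S + T > 3) = 29/30.
Summing min(S,T)·P(x,y) over outcomes with S + T > 3 gives 43/15.
E[min(S, T) | S + T > 3] = (43/15) / (29/30) = 86/29.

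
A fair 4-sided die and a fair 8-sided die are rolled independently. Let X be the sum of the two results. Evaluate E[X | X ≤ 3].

8/3

P(X ≤ 3) = 3/32.
Σ over the event: 2·1/32 + 3·1/16 = 1/4.
E[X | X ≤ 3] = (1/4) / (3/32) = 8/3.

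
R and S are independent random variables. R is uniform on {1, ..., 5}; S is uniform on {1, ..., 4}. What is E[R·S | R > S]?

17/2

P(R > S) = 1/2.
Summing RS·P(x,y) over outcomes with R > S gives 17/4.
E[R·S | R > S] = (17/4) / (1/2) = 17/2.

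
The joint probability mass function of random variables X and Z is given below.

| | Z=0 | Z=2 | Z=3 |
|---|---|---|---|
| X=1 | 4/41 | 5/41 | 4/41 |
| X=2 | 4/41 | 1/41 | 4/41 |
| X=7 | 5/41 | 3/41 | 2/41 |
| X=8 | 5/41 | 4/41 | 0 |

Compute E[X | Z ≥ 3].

13/5

P(Z ≥ 3) = 10/41.
Σ X·P over the event = 1·(4/41) + 2·(4/41) + 7·(2/41) = 26/41.
E[X | Z ≥ 3] = (26/41) / (10/41) = 13/5.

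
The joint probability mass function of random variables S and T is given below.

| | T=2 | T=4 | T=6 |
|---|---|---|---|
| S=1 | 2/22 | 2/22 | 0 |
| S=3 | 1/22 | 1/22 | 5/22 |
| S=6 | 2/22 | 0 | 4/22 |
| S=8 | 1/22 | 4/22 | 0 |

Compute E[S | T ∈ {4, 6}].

19/4

P(T ∈ {4, 6}) = 8/11.
Σ S·P over the event = 1·(2/22) + 3·(1/22) + 3·(5/22) + 6·(4/22) + 8·(4/22) = 38/11.
E[S | T ∈ {4, 6}] = (38/11) / (8/11) = 19/4.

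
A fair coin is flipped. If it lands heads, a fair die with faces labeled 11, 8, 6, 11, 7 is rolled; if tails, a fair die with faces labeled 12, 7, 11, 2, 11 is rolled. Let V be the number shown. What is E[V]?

43/5

E[V | heads] = (11+8+6+11+7)/5 = 43/5.
E[V | tails] = (12+7+11+2+11)/5 = 43/5.
E[V] = (1/2)·(43/5) + (1/2)·(43/5) = 43/5.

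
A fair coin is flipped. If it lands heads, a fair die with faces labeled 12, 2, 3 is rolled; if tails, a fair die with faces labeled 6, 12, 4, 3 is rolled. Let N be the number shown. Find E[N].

E[N | heads] = (12+2+3)/3 = 17/3.
E[N | tails] = (6+12+4+3)/4 = 25/4.
E[N] = (1/2)·(17/3) + (1/2)·(25/4) = 143/24.

143/24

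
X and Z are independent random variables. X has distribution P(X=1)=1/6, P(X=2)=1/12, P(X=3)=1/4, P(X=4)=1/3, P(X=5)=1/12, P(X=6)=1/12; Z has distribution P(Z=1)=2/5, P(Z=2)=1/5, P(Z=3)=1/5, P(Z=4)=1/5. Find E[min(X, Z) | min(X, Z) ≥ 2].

14/5

P(min(X, Z) ≥ 2) = 1/2.
Summing min(X,Z)·P(x,y) over outcomes with min(X, Z) ≥ 2 gives 7/5.
E[min(X, Z) | min(X, Z) ≥ 2] = (7/5) / (1/2) = 14/5.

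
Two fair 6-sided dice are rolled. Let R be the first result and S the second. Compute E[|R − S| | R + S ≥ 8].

P(R + S ≥ 8) = 5/12.
Summing |R−S|·P(x,y) over outcomes with R + S ≥ 8 gives 13/18.
E[|R − S| | R + S ≥ 8] = (13/18) / (5/12) = 26/15.

26/15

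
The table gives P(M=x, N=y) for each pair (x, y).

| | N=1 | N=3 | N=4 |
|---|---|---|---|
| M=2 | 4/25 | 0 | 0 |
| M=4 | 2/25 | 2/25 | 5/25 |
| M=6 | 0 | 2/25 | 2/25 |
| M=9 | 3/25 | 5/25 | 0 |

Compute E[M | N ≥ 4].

P(N ≥ 4) = 7/25.
Σ M·P over the event = 4·(5/25) + 6·(2/25) = 32/25.
E[M | N ≥ 4] = (32/25) / (7/25) = 32/7.

32/7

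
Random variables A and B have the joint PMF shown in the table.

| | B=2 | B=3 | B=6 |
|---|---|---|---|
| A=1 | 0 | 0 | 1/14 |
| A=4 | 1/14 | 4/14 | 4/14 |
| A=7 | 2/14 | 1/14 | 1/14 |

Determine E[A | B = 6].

P(B = 6) = 3/7.
Summing A·P(A=x,B=y) over the conditioning event gives 12/7.
E[A | B = 6] = (12/7) / (3/7) = 4.

4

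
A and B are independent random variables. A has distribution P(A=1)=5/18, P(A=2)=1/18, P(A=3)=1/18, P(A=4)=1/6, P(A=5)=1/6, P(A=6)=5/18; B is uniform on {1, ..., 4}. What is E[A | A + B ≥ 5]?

41/9

P(A + B ≥ 5) = 3/4.
Summing A·P(x,y) over outcomes with A + B ≥ 5 gives 41/12.
E[A | A + B ≥ 5] = (41/12) / (3/4) = 41/9.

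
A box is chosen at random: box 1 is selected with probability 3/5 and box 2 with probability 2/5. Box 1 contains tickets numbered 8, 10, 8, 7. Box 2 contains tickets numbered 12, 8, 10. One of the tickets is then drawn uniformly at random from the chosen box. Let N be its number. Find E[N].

179/20

E[N | box 1] = (8+10+8+7)/4 = 33/4.
E[N | box 2] = (12+8+10)/3 = 10.
E[N] = (3/5)·(33/4) + (2/5)·(10) = 179/20.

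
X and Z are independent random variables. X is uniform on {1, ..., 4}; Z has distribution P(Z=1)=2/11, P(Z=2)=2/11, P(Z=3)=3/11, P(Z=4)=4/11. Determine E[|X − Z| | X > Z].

P(X > Z) = 13/44.
Summing |X−Z|·P(x,y) over outcomes with X > Z gives 21/44.
E[|X − Z| | X > Z] = (21/44) / (13/44) = 21/13.

21/13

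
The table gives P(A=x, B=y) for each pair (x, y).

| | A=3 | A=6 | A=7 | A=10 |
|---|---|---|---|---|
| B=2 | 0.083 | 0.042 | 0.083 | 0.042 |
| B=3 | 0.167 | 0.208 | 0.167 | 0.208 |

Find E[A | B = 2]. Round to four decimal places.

P(B = 2) = 0.250.
Σ A·P over the event = 3·(0.083) + 6·(0.042) + 7·(0.083) + 10·(0.042) = 1.502.
E[A | B = 2] = (1.502) / (0.250) = 6.0080.

6.0080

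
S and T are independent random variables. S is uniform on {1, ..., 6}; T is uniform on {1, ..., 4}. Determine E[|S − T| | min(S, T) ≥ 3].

5/4

P(min(S, T) ≥ 3) = 1/3.
Summing |S−T|·P(x,y) over outcomes with min(S, T) ≥ 3 gives 5/12.
E[|S − T| | min(S, T) ≥ 3] = (5/12) / (1/3) = 5/4.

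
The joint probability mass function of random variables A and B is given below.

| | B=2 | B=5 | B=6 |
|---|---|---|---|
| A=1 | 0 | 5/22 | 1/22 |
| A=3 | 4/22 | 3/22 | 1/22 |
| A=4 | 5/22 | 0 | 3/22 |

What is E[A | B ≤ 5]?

46/17

P(B ≤ 5) = 17/22.
Σ A·P over the event = 1·(5/22) + 3·(4/22) + 3·(3/22) + 4·(5/22) = 23/11.
E[A | B ≤ 5] = (23/11) / (17/22) = 46/17.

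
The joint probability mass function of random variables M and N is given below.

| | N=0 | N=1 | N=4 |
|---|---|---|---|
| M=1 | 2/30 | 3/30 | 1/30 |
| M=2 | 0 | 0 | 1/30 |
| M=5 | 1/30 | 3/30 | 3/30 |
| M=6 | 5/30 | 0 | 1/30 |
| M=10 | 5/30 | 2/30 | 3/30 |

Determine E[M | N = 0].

P(N = 0) = 13/30.
Summing M·P(M=x,N=y) over the conditioning event gives 29/10.
E[M | N = 0] = (29/10) / (13/30) = 87/13.

87/13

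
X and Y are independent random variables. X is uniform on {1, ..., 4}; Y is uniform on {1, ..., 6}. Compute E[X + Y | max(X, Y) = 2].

Outcomes with max(X, Y) = 2: (1,2), (2,1), (2,2), each with probability 1/24.
E[X + Y | max(X, Y) = 2] = (3 + 3 + 4) / 3 = 10/3.

10/3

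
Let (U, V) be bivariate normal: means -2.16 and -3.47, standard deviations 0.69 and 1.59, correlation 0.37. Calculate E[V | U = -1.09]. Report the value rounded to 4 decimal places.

-2.5577

The regression of V on U has slope ρ·σ_V/σ_U and passes through (μ_U, μ_V).
E[V | U=-1.09] = -3.47 + (0.37)·(1.59/0.69)·(-1.09 − (-2.16)) = -3.47 + (0.85261)·(1.07) = -2.5577.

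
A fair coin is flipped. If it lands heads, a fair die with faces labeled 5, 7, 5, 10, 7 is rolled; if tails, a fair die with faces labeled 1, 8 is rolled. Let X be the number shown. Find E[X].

113/20

E[X | heads] = (5+7+5+10+7)/5 = 34/5.
E[X | tails] = (1+8)/2 = 9/2.
By the law of total expectation,
E[X] = (1/2)·(34/5) + (1/2)·(9/2) = 113/20.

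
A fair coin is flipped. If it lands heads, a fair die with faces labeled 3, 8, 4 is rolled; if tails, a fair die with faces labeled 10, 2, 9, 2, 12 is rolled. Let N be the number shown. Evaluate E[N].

6

E[N | heads] = (3+8+4)/3 = 5.
E[N | tails] = (10+2+9+2+12)/5 = 7.
E[N] = (1/2)·(5) + (1/2)·(7) = 6.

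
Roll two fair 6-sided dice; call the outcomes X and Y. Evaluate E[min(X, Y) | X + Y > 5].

P(X + Y > 5) = 13/18.
Summing min(X,Y)·P(x,y) over outcomes with X + Y > 5 gives 13/6.
E[min(X, Y) | X + Y > 5] = (13/6) / (13/18) = 3.

3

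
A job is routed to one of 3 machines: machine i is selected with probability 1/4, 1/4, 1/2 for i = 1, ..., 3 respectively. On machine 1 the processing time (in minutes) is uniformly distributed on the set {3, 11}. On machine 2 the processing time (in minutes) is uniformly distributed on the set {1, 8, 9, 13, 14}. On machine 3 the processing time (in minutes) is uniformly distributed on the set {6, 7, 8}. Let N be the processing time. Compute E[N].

15/2

E[N | machine 1] = (3+11)/2 = 7.
E[N | machine 2] = (1+8+9+13+14)/5 = 9.
E[N | machine 3] = (6+7+8)/3 = 7.
E[N] = (1/4)·(7) + (1/4)·(9) + (1/2)·(7) = 15/2.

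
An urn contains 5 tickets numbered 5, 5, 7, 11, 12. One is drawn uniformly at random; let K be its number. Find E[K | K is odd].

P(K is odd) = 4/5.
Σ over the event: 5·2/5 + 7·1/5 + 11·1/5 = 28/5.
E[K | K is odd] = (28/5) / (4/5) = 7.

7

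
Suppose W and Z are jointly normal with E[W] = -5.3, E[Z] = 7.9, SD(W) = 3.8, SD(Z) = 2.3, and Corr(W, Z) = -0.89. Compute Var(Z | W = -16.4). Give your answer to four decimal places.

1.0998

For a bivariate normal, Var(Z | W=x) = σ_Z²(1 − ρ²).
Var(Z | W=-16.4) = (2.3)²·(1 − (-0.89)²) = 5.29·0.2079 = 1.0998.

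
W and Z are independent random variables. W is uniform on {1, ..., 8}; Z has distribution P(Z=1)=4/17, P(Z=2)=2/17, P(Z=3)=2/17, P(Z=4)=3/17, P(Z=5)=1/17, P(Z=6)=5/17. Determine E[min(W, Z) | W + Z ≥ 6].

P(W + Z ≥ 6) = 107/136.
Summing min(W,Z)·P(x,y) over outcomes with W + Z ≥ 6 gives 171/68.
E[min(W, Z) | W + Z ≥ 6] = (171/68) / (107/136) = 342/107.

342/107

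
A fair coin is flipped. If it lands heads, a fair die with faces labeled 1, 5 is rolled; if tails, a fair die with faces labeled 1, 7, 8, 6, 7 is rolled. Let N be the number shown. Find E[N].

E[N | heads] = (1+5)/2 = 3.
E[N | tails] = (1+7+8+6+7)/5 = 29/5.
E[N] = (1/2)·(3) + (1/2)·(29/5) = 22/5.

22/5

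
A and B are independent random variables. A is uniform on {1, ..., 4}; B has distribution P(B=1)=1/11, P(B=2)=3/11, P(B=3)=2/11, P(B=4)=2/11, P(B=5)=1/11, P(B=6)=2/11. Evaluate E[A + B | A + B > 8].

P(A + B > 8) = 5/44.
Summing (A+B)·P(x,y) over outcomes with A + B > 8 gives 47/44.
E[A + B | A + B > 8] = (47/44) / (5/44) = 47/5.

47/5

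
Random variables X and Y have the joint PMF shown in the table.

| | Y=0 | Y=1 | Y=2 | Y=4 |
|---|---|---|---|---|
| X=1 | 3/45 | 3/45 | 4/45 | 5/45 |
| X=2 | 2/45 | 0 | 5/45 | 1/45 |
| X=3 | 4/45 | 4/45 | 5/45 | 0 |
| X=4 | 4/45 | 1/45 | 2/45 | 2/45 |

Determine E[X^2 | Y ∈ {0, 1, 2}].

267/37

P(Y ∈ {0, 1, 2}) = 37/45.
Summing X^2·P(X=x,Y=y) over the conditioning event gives 89/15.
E[X^2 | Y ∈ {0, 1, 2}] = (89/15) / (37/45) = 267/37.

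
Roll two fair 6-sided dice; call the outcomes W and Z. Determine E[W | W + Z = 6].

Outcomes with W + Z = 6: (1,5), (2,4), (3,3), (4,2), (5,1), each with probability 1/36.
E[W | W + Z = 6] = (1 + 2 + 3 + 4 + 5) / 5 = 3.

3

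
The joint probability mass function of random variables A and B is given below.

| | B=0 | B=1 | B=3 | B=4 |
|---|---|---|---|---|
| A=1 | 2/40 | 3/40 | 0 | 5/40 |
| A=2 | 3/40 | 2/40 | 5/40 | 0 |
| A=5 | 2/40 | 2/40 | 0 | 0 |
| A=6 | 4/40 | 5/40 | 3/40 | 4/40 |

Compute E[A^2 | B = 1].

241/12

P(B = 1) = 3/10.
Σ A^2·P over the event = 1·(3/40) + 4·(2/40) + 25·(2/40) + 36·(5/40) = 241/40.
E[A^2 | B = 1] = (241/40) / (3/10) = 241/12.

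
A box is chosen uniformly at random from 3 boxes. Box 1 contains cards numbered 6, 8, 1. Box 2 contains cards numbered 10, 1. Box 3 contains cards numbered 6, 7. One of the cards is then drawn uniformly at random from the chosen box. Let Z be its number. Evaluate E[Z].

17/3

E[Z | box 1] = (6+8+1)/3 = 5.
E[Z | box 2] = (10+1)/2 = 11/2.
E[Z | box 3] = (6+7)/2 = 13/2.
By the law of total expectation,
E[Z] = (1/3)·(5) + (1/3)·(11/2) + (1/3)·(13/2) = 17/3.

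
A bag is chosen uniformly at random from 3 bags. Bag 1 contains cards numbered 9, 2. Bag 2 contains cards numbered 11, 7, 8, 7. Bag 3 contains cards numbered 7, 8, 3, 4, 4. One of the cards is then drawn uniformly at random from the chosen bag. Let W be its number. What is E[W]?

379/60

E[W | bag 1] = (9+2)/2 = 11/2.
E[W | bag 2] = (11+7+8+7)/4 = 33/4.
E[W | bag 3] = (7+8+3+4+4)/5 = 26/5.
By the law of total expectation,
E[W] = (1/3)·(11/2) + (1/3)·(33/4) + (1/3)·(26/5) = 379/60.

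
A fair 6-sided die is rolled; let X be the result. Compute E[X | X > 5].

Given X > 5, X is equally likely to be any of {6}.
E[X | X > 5] = (6) / 1 = 6.

6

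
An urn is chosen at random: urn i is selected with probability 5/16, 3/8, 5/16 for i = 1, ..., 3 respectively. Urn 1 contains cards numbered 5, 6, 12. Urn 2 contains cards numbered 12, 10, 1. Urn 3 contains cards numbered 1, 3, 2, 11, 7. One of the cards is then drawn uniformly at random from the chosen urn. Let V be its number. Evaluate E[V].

E[V | urn 1] = (5+6+12)/3 = 23/3.
E[V | urn 2] = (12+10+1)/3 = 23/3.
E[V | urn 3] = (1+3+2+11+7)/5 = 24/5.
By the law of total expectation,
E[V] = (5/16)·(23/3) + (3/8)·(23/3) + (5/16)·(24/5) = 325/48.

325/48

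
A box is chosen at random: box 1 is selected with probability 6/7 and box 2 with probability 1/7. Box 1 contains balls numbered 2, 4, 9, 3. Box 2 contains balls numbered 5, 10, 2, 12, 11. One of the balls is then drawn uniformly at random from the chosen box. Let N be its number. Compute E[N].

5

E[N | box 1] = (2+4+9+3)/4 = 9/2.
E[N | box 2] = (5+10+2+12+11)/5 = 8.
E[N] = (6/7)·(9/2) + (1/7)·(8) = 5.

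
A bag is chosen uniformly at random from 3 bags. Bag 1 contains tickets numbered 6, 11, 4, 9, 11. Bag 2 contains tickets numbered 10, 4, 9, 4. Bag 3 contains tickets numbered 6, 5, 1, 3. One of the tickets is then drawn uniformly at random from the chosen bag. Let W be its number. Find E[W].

187/30

E[W | bag 1] = (6+11+4+9+11)/5 = 41/5.
E[W | bag 2] = (10+4+9+4)/4 = 27/4.
E[W | bag 3] = (6+5+1+3)/4 = 15/4.
E[W] = (1/3)·(41/5) + (1/3)·(27/4) + (1/3)·(15/4) = 187/30.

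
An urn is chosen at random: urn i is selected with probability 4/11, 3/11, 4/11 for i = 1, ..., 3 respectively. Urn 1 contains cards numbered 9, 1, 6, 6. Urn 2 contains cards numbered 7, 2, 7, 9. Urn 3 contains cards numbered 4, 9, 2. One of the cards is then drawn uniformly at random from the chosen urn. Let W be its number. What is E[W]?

243/44

E[W | urn 1] = (9+1+6+6)/4 = 11/2.
E[W | urn 2] = (7+2+7+9)/4 = 25/4.
E[W | urn 3] = (4+9+2)/3 = 5.
By the law of total expectation,
E[W] = (4/11)·(11/2) + (3/11)·(25/4) + (4/11)·(5) = 243/44.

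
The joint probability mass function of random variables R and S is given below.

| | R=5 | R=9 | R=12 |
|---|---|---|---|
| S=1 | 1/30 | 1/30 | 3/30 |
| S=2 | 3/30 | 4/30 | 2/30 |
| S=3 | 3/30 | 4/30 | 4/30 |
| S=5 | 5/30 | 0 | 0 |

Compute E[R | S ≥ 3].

31/4

P(S ≥ 3) = 8/15.
Σ R·P over the event = 5·(3/30) + 5·(5/30) + 9·(4/30) + 12·(4/30) = 62/15.
E[R | S ≥ 3] = (62/15) / (8/15) = 31/4.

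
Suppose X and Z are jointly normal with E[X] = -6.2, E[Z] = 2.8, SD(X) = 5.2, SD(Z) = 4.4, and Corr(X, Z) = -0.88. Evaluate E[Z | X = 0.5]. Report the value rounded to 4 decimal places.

-2.1889

For a bivariate normal, E[Z | X=x] = μ_Z + ρ·(σ_Z/σ_X)·(x − μ_X).
E[Z | X=0.5] = 2.8 + (-0.88)·(4.4/5.2)·(0.5 − (-6.2)) = 2.8 + (-0.744615)·(6.7) = -2.1889.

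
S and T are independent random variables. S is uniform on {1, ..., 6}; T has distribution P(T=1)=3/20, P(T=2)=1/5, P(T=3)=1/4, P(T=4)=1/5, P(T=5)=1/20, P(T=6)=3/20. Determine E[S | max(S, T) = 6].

P(max(S, T) = 6) = 7/24.
Summing S·P(x,y) over outcomes with max(S, T) = 6 gives 11/8.
E[S | max(S, T) = 6] = (11/8) / (7/24) = 33/7.

33/7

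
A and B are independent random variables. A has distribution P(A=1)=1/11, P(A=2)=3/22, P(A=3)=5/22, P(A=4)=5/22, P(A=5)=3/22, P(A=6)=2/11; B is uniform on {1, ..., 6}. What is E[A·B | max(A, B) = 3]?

57/10

P(max(A, B) = 3) = 5/33.
Summing AB·P(x,y) over outcomes with max(A, B) = 3 gives 19/22.
E[A·B | max(A, B) = 3] = (19/22) / (5/33) = 57/10.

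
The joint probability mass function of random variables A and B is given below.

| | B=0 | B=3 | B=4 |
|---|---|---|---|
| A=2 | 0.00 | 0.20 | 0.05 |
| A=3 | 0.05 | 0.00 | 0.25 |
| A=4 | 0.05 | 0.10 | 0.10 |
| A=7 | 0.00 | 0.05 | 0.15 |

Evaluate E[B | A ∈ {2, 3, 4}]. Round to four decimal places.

3.1250

P(A ∈ {2, 3, 4}) = 0.80.
Σ B·P over the event = 3·(0.20) + 4·(0.05) + 0·(0.05) + 4·(0.25) + 0·(0.05) + 3·(0.10) + 4·(0.10) = 2.50.
E[B | A ∈ {2, 3, 4}] = (2.50) / (0.80) = 3.1250.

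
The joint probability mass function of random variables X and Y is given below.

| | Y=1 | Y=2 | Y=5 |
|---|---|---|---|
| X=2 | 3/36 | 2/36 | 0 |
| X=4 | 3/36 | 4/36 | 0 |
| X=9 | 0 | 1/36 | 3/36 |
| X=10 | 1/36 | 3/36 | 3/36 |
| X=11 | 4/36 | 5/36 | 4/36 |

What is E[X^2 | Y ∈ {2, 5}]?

P(Y ∈ {2, 5}) = 25/36.
Σ X^2·P over the event = 4·(2/36) + 16·(4/36) + 81·(1/36) + 81·(3/36) + 100·(3/36) + 100·(3/36) + 121·(5/36) + 121·(4/36) = 695/12.
E[X^2 | Y ∈ {2, 5}] = (695/12) / (25/36) = 417/5.

417/5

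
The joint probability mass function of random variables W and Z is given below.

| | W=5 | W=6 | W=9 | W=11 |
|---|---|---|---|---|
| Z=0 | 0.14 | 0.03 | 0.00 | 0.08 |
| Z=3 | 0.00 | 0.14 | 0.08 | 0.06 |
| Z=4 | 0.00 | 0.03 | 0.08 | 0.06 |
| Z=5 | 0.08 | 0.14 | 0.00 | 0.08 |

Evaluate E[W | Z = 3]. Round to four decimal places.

P(Z = 3) = 0.28.
Summing W·P(W=x,Z=y) over the conditioning event gives 2.22.
E[W | Z = 3] = (2.22) / (0.28) = 7.9286.

7.9286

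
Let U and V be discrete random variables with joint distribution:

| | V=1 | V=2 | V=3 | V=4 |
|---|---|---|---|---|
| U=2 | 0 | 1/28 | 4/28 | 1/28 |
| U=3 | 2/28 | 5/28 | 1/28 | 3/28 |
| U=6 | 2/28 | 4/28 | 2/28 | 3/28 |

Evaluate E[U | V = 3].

23/7

P(V = 3) = 1/4.
Σ U·P over the event = 2·(4/28) + 3·(1/28) + 6·(2/28) = 23/28.
E[U | V = 3] = (23/28) / (1/4) = 23/7.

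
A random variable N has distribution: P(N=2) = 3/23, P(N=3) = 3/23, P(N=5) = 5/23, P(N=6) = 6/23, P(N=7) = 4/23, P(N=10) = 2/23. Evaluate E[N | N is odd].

P(N is odd) = 12/23.
Σ over the event: 3·3/23 + 5·5/23 + 7·4/23 = 62/23.
E[N | N is odd] = (62/23) / (12/23) = 31/6.

31/6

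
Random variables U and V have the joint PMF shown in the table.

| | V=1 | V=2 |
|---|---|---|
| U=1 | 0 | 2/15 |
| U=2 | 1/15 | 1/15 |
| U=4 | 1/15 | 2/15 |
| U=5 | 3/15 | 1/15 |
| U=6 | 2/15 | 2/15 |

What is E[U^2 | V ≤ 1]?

167/7

P(V ≤ 1) = 7/15.
Summing U^2·P(U=x,V=y) over the conditioning event gives 167/15.
E[U^2 | V ≤ 1] = (167/15) / (7/15) = 167/7.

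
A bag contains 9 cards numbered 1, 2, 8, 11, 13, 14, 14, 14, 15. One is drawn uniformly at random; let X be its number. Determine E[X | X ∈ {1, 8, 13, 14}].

32/3

P(X ∈ {1, 8, 13, 14}) = 2/3.
Σ over the event: 1·1/9 + 8·1/9 + 13·1/9 + 14·1/3 = 64/9.
E[X | X ∈ {1, 8, 13, 14}] = (64/9) / (2/3) = 32/3.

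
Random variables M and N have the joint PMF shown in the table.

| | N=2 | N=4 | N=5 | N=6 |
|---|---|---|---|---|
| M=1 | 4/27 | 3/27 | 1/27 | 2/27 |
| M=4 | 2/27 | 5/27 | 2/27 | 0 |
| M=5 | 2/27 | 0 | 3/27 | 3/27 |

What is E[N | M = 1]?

P(M = 1) = 10/27.
Σ N·P over the event = 2·(4/27) + 4·(3/27) + 5·(1/27) + 6·(2/27) = 37/27.
E[N | M = 1] = (37/27) / (10/27) = 37/10.

37/10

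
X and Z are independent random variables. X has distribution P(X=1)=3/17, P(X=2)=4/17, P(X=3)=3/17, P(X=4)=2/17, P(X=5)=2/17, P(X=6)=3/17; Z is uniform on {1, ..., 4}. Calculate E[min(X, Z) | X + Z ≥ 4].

127/58

P(X + Z ≥ 4) = 29/34.
Summing min(X,Z)·P(x,y) over outcomes with X + Z ≥ 4 gives 127/68.
E[min(X, Z) | X + Z ≥ 4] = (127/68) / (29/34) = 127/58.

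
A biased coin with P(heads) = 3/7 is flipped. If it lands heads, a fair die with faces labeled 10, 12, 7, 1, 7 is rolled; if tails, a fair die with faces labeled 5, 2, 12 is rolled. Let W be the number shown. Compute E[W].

713/105

E[W | heads] = (10+12+7+1+7)/5 = 37/5.
E[W | tails] = (5+2+12)/3 = 19/3.
E[W] = (3/7)·(37/5) + (4/7)·(19/3) = 713/105.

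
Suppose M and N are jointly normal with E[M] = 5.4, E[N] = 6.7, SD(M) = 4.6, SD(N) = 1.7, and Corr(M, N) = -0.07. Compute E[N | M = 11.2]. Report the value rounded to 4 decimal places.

6.5500

E[N | M=x] = μ_N + ρ(σ_N/σ_M)(x − μ_M) for jointly normal variables.
E[N | M=11.2] = 6.7 + (-0.07)·(1.7/4.6)·(11.2 − (5.4)) = 6.7 + (-0.02587)·(5.8) = 6.5500.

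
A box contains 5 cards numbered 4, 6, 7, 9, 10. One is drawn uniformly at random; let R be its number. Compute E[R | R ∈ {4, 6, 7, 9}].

13/2

P(R ∈ {4, 6, 7, 9}) = 4/5.
Σ over the event: 4·1/5 + 6·1/5 + 7·1/5 + 9·1/5 = 26/5.
E[R | R ∈ {4, 6, 7, 9}] = (26/5) / (4/5) = 13/2.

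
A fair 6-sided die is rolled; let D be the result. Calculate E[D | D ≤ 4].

Given D ≤ 4, D is equally likely to be any of {1, 2, 3, 4}.
E[D | D ≤ 4] = (1 + 2 + 3 + 4) / 4 = 5/2.

5/2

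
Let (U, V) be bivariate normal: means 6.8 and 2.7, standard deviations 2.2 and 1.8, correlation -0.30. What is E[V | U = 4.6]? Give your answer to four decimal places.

3.2400

E[V | U=x] = μ_V + ρ(σ_V/σ_U)(x − μ_U) for jointly normal variables.
E[V | U=4.6] = 2.7 + (-0.30)·(1.8/2.2)·(4.6 − (6.8)) = 2.7 + (-0.24545)·(-2.2) = 3.2400.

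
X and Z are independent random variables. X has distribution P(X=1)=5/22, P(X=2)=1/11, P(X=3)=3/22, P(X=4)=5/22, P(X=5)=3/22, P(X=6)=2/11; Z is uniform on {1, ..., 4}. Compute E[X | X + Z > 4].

46/11

P(X + Z > 4) = 3/4.
Summing X·P(x,y) over outcomes with X + Z > 4 gives 69/22.
E[X | X + Z > 4] = (69/22) / (3/4) = 46/11.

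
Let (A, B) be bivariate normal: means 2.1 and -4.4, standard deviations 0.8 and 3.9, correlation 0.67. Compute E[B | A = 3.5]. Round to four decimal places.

0.1728

For a bivariate normal, E[B | A=x] = μ_B + ρ·(σ_B/σ_A)·(x − μ_A).
E[B | A=3.5] = -4.4 + (0.67)·(3.9/0.8)·(3.5 − (2.1)) = -4.4 + (3.26625)·(1.4) = 0.1728.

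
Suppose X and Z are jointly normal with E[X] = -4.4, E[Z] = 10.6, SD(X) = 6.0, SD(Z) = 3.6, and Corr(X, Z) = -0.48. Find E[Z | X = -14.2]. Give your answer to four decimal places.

For a bivariate normal, E[Z | X=x] = μ_Z + ρ·(σ_Z/σ_X)·(x − μ_X).
E[Z | X=-14.2] = 10.6 + (-0.48)·(3.6/6.0)·(-14.2 − (-4.4)) = 10.6 + (-0.288)·(-9.8) = 13.4224.

13.4224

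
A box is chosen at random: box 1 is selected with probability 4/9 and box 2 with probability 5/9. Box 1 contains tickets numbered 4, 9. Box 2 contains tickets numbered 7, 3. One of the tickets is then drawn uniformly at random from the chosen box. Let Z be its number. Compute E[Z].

E[Z | box 1] = (4+9)/2 = 13/2.
E[Z | box 2] = (7+3)/2 = 5.
By the law of total expectation,
E[Z] = (4/9)·(13/2) + (5/9)·(5) = 17/3.

17/3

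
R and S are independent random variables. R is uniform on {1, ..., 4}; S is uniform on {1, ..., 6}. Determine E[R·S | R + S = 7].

10

Outcomes with R + S = 7: (1,6), (2,5), (3,4), (4,3), each with probability 1/24.
E[R·S | R + S = 7] = (6 + 10 + 12 + 12) / 4 = 10.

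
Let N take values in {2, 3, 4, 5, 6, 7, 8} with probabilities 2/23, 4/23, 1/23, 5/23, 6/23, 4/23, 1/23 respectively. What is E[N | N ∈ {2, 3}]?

P(N ∈ {2, 3}) = 6/23.
Σ over the event: 2·2/23 + 3·4/23 = 16/23.
E[N | N ∈ {2, 3}] = (16/23) / (6/23) = 8/3.

8/3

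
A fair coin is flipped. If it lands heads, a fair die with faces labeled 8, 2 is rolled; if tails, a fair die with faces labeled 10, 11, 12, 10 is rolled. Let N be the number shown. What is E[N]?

E[N | heads] = (8+2)/2 = 5.
E[N | tails] = (10+11+12+10)/4 = 43/4.
E[N] = (1/2)·(5) + (1/2)·(43/4) = 63/8.

63/8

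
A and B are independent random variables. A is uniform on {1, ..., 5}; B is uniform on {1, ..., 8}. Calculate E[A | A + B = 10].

7/2

Outcomes with A + B = 10: (2,8), (3,7), (4,6), (5,5), each with probability 1/40.
E[A | A + B = 10] = (2 + 3 + 4 + 5) / 4 = 7/2.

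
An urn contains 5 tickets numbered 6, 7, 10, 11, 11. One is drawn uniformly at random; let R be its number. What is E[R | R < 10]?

13/2

P(R < 10) = 2/5.
Σ over the event: 6·1/5 + 7·1/5 = 13/5.
E[R | R < 10] = (13/5) / (2/5) = 13/2.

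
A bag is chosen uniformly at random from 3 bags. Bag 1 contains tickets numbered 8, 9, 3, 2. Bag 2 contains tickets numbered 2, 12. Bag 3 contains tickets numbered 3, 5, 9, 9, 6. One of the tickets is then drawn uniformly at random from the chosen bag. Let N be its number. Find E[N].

63/10

E[N | bag 1] = (8+9+3+2)/4 = 11/2.
E[N | bag 2] = (2+12)/2 = 7.
E[N | bag 3] = (3+5+9+9+6)/5 = 32/5.
E[N] = (1/3)·(11/2) + (1/3)·(7) + (1/3)·(32/5) = 63/10.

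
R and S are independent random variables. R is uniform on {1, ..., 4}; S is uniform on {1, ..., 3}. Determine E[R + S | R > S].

Outcomes with R > S: (2,1), (3,1), (3,2), (4,1), (4,2), (4,3), each with probability 1/12.
E[R + S | R > S] = (3 + 4 + 5 + 5 + 6 + 7) / 6 = 5.

5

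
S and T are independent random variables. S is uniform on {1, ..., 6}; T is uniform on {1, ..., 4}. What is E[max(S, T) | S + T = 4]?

8/3

Outcomes with S + T = 4: (1,3), (2,2), (3,1), each with probability 1/24.
E[max(S, T) | S + T = 4] = (3 + 2 + 3) / 3 = 8/3.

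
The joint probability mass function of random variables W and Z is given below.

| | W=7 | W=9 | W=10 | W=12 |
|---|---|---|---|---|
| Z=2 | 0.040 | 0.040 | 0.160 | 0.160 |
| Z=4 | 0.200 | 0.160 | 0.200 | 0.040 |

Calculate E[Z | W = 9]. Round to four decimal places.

3.6000

P(W = 9) = 0.200.
Summing Z·P(W=x,Z=y) over the conditioning event gives 0.720.
E[Z | W = 9] = (0.720) / (0.200) = 3.6000.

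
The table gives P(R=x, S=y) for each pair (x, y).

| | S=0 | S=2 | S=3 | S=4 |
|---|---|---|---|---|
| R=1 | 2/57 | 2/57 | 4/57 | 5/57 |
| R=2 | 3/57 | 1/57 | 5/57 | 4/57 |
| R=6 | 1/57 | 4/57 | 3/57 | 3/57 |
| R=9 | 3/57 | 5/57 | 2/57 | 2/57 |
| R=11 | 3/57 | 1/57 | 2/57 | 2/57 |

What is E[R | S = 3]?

9/2

P(S = 3) = 16/57.
Σ R·P over the event = 1·(4/57) + 2·(5/57) + 6·(3/57) + 9·(2/57) + 11·(2/57) = 24/19.
E[R | S = 3] = (24/19) / (16/57) = 9/2.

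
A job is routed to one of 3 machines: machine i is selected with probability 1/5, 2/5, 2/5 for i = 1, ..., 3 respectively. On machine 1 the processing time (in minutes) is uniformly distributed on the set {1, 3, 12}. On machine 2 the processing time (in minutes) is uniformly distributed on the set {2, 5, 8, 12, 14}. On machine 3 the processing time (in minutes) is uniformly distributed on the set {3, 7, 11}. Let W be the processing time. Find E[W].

536/75

E[W | machine 1] = (1+3+12)/3 = 16/3.
E[W | machine 2] = (2+5+8+12+14)/5 = 41/5.
E[W | machine 3] = (3+7+11)/3 = 7.
By the law of total expectation,
E[W] = (1/5)·(16/3) + (2/5)·(41/5) + (2/5)·(7) = 536/75.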